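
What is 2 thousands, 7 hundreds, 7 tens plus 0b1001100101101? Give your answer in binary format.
Convert 2 thousands, 7 hundreds, 7 tens (place-value notation) → 2×1000 + 7×100 + 7×10 = 2770 (decimal)
Convert 0b1001100101101 (binary) → 4096 + 512 + 256 + 32 + 8 + 4 + 1 = 4909 (decimal)
Compute 2770 + 4909 = 7679
Convert 7679 (decimal) → 7679 = 4096 + 2048 + 1024 + 256 + 128 + 64 + 32 + 16 + 8 + 4 + 2 + 1 → 0b1110111111111 (binary)
0b1110111111111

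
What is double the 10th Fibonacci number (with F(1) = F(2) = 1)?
The 10th Fibonacci number (with F(1) = F(2) = 1): 1, 1, 2, 3, 5, 8, 13, 21, 34, 55 → 55
Compute 55 × 2 = 110
110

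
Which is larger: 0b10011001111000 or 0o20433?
Convert 0b10011001111000 (binary) → 8192 + 1024 + 512 + 64 + 32 + 16 + 8 = 9848 (decimal)
Convert 0o20433 (octal) → 2×4096 + 4×64 + 3×8 + 3 = 8475 (decimal)
Compare 9848 vs 8475: larger = 9848
9848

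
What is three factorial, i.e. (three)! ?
Convert three (English words) → 3 (decimal)
Compute 3! = 6
6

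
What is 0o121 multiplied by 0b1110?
Convert 0o121 (octal) → 1×64 + 2×8 + 1 = 81 (decimal)
Convert 0b1110 (binary) → 8 + 4 + 2 = 14 (decimal)
Compute 81 × 14 = 1134
1134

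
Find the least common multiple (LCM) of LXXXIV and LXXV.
Convert LXXXIV (Roman numeral) → 50 + 10 + 10 + 10 + 4 = 84 (decimal)
Convert LXXV (Roman numeral) → 50 + 10 + 10 + 5 = 75 (decimal)
Compute lcm(84, 75) = 2100
2100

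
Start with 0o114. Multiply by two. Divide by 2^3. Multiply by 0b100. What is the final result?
Convert 0o114 (octal) → 1×64 + 1×8 + 4 = 76 (decimal)
Start: 76
Convert two (English words) → 2 (decimal)
76 × 2 = 152
Convert 2^3 (power) → 8 (decimal)
152 ÷ 8 = 19
Convert 0b100 (binary) → 4 (decimal)
19 × 4 = 76
76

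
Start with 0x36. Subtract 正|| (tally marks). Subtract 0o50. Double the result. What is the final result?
Convert 0x36 (hexadecimal) → 3×16 + 6 = 54 (decimal)
Start: 54
Convert 正|| (tally marks) → 5 + 2 = 7 (decimal)
54 - 7 = 47
Convert 0o50 (octal) → 5×8 = 40 (decimal)
47 - 40 = 7
7 × 2 = 14
14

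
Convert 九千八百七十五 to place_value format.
Convert 九千八百七十五 (Chinese numeral) → 9×1000 + 8×100 + 7×10 + 5 = 9875 (decimal)
Convert 9875 (decimal) → 9875 = 9×1000 + 8×100 + 7×10 + 5 → 9 thousands, 8 hundreds, 7 tens, 5 ones (place-value notation)
9 thousands, 8 hundreds, 7 tens, 5 ones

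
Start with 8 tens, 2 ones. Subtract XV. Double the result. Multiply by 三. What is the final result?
Convert 8 tens, 2 ones (place-value notation) → 8×10 + 2 = 82 (decimal)
Start: 82
Convert XV (Roman numeral) → 10 + 5 = 15 (decimal)
82 - 15 = 67
67 × 2 = 134
Convert 三 (Chinese numeral) → 3 (decimal)
134 × 3 = 402
402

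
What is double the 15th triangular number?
The 15th triangular number = 15×16/2 = 120
Compute 120 × 2 = 240
240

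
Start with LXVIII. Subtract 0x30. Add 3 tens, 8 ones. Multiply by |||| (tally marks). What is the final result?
Convert LXVIII (Roman numeral) → 50 + 10 + 5 + 1 + 1 + 1 = 68 (decimal)
Start: 68
Convert 0x30 (hexadecimal) → 3×16 = 48 (decimal)
68 - 48 = 20
Convert 3 tens, 8 ones (place-value notation) → 3×10 + 8 = 38 (decimal)
20 + 38 = 58
Convert |||| (tally marks) → 4 (decimal)
58 × 4 = 232
232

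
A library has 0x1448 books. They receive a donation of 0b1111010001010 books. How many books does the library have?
Convert 0x1448 (hexadecimal) → 1×4096 + 4×256 + 4×16 + 8 = 5192 (decimal)
Convert 0b1111010001010 (binary) → 4096 + 2048 + 1024 + 512 + 128 + 8 + 2 = 7818 (decimal)
Compute 5192 + 7818 = 13010
13010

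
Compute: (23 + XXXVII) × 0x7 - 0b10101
Convert XXXVII (Roman numeral) → 10 + 10 + 10 + 5 + 1 + 1 = 37 (decimal)
Convert 0x7 (hexadecimal) → 7 (decimal)
Convert 0b10101 (binary) → 16 + 4 + 1 = 21 (decimal)
Expression in decimal: (23 + 37) × 7 - 21
Parentheses first: 23 + 37 = 60
Multiply: 60 × 7 = 420
Subtract: 420 - 21 = 399
399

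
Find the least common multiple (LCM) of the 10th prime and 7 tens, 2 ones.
Convert the 10th prime (prime index) → 29 (decimal)
Convert 7 tens, 2 ones (place-value notation) → 7×10 + 2 = 72 (decimal)
Compute lcm(29, 72) = 2088
2088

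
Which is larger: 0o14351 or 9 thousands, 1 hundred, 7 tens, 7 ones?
Convert 0o14351 (octal) → 1×4096 + 4×512 + 3×64 + 5×8 + 1 = 6377 (decimal)
Convert 9 thousands, 1 hundred, 7 tens, 7 ones (place-value notation) → 9×1000 + 1×100 + 7×10 + 7 = 9177 (decimal)
Compare 6377 vs 9177: larger = 9177
9177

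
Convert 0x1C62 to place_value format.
Convert 0x1C62 (hexadecimal) → 1×4096 + 12×256 + 6×16 + 2 = 7266 (decimal)
Convert 7266 (decimal) → 7266 = 7×1000 + 2×100 + 6×10 + 6 → 7 thousands, 2 hundreds, 6 tens, 6 ones (place-value notation)
7 thousands, 2 hundreds, 6 tens, 6 ones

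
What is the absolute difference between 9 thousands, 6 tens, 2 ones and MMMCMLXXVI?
Convert 9 thousands, 6 tens, 2 ones (place-value notation) → 9×1000 + 6×10 + 2 = 9062 (decimal)
Convert MMMCMLXXVI (Roman numeral) → 1000 + 1000 + 1000 + 900 + 50 + 10 + 10 + 5 + 1 = 3976 (decimal)
Compute |9062 - 3976| = 5086
5086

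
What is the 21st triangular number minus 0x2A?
The 21st triangular number = 21×22/2 = 231
Convert 0x2A (hexadecimal) → 2×16 + 10 = 42 (decimal)
Compute 231 - 42 = 189
189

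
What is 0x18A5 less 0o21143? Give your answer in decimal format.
Convert 0x18A5 (hexadecimal) → 1×4096 + 8×256 + 10×16 + 5 = 6309 (decimal)
Convert 0o21143 (octal) → 2×4096 + 1×512 + 1×64 + 4×8 + 3 = 8803 (decimal)
Compute 6309 - 8803 = -2494
-2494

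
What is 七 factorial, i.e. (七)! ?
Convert 七 (Chinese numeral) → 7 (decimal)
Compute 7! = 5040
5040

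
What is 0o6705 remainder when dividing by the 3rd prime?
Convert 0o6705 (octal) → 6×512 + 7×64 + 5 = 3525 (decimal)
Convert the 3rd prime (prime index) → 5 (decimal)
Compute 3525 mod 5 = 0
0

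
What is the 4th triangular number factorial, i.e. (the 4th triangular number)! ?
Convert the 4th triangular number (triangular index) → 4×5/2 = 10 (decimal)
Compute 10! = 3628800
3628800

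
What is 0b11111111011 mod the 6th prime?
Convert 0b11111111011 (binary) → 1024 + 512 + 256 + 128 + 64 + 32 + 16 + 8 + 2 + 1 = 2043 (decimal)
Convert the 6th prime (prime index) → 13 (decimal)
Compute 2043 mod 13 = 2
2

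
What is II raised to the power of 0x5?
Convert II (Roman numeral) → 1 + 1 = 2 (decimal)
Convert 0x5 (hexadecimal) → 5 (decimal)
Compute 2 ^ 5 = 32
32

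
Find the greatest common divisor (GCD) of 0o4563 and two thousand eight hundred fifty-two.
Convert 0o4563 (octal) → 4×512 + 5×64 + 6×8 + 3 = 2419 (decimal)
Convert two thousand eight hundred fifty-two (English words) → 2×1000 + 8×100 + 52 = 2852 (decimal)
Compute gcd(2419, 2852) = 1
1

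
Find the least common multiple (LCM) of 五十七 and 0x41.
Convert 五十七 (Chinese numeral) → 5×10 + 7 = 57 (decimal)
Convert 0x41 (hexadecimal) → 4×16 + 1 = 65 (decimal)
Compute lcm(57, 65) = 3705
3705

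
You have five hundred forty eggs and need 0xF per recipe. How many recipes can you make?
Convert five hundred forty (English words) → 5×100 + 40 = 540 (decimal)
Convert 0xF (hexadecimal) → 15 (decimal)
Compute 540 ÷ 15 = 36
36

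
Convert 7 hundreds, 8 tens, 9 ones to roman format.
Convert 7 hundreds, 8 tens, 9 ones (place-value notation) → 7×100 + 8×10 + 9 = 789 (decimal)
Convert 789 (decimal) → 789 = 500 + 100 + 100 + 50 + 10 + 10 + 10 + 9 → DCCLXXXIX (Roman numeral)
DCCLXXXIX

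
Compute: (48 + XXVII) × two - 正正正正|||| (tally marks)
Convert XXVII (Roman numeral) → 10 + 10 + 5 + 1 + 1 = 27 (decimal)
Convert two (English words) → 2 (decimal)
Convert 正正正正|||| (tally marks) → 5 + 5 + 5 + 5 + 4 = 24 (decimal)
Expression in decimal: (48 + 27) × 2 - 24
Parentheses first: 48 + 27 = 75
Multiply: 75 × 2 = 150
Subtract: 150 - 24 = 126
126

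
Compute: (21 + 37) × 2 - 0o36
Convert 0o36 (octal) → 3×8 + 6 = 30 (decimal)
Expression in decimal: (21 + 37) × 2 - 30
Parentheses first: 21 + 37 = 58
Multiply: 58 × 2 = 116
Subtract: 116 - 30 = 86
86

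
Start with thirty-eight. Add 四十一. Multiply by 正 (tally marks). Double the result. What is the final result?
Convert thirty-eight (English words) → 38 (decimal)
Start: 38
Convert 四十一 (Chinese numeral) → 4×10 + 1 = 41 (decimal)
38 + 41 = 79
Convert 正 (tally marks) → 5 (decimal)
79 × 5 = 395
395 × 2 = 790
790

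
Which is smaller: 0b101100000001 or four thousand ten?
Convert 0b101100000001 (binary) → 2048 + 512 + 256 + 1 = 2817 (decimal)
Convert four thousand ten (English words) → 4×1000 + 10 = 4010 (decimal)
Compare 2817 vs 4010: smaller = 2817
2817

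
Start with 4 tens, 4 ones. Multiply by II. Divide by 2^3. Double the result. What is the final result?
Convert 4 tens, 4 ones (place-value notation) → 4×10 + 4 = 44 (decimal)
Start: 44
Convert II (Roman numeral) → 1 + 1 = 2 (decimal)
44 × 2 = 88
Convert 2^3 (power) → 8 (decimal)
88 ÷ 8 = 11
11 × 2 = 22
22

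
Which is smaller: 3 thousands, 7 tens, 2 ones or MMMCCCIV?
Convert 3 thousands, 7 tens, 2 ones (place-value notation) → 3×1000 + 7×10 + 2 = 3072 (decimal)
Convert MMMCCCIV (Roman numeral) → 1000 + 1000 + 1000 + 100 + 100 + 100 + 4 = 3304 (decimal)
Compare 3072 vs 3304: smaller = 3072
3072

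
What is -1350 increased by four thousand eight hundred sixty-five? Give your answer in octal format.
Convert four thousand eight hundred sixty-five (English words) → 4×1000 + 8×100 + 65 = 4865 (decimal)
Compute -1350 + 4865 = 3515
Convert 3515 (decimal) → 3515 = 6×512 + 6×64 + 7×8 + 3 → 0o6673 (octal)
0o6673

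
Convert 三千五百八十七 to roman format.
Convert 三千五百八十七 (Chinese numeral) → 3×1000 + 5×100 + 8×10 + 7 = 3587 (decimal)
Convert 3587 (decimal) → 3587 = 1000 + 1000 + 1000 + 500 + 50 + 10 + 10 + 10 + 5 + 1 + 1 → MMMDLXXXVII (Roman numeral)
MMMDLXXXVII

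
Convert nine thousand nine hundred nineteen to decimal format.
Convert nine thousand nine hundred nineteen (English words) → 9×1000 + 9×100 + 19 = 9919 (decimal)
9919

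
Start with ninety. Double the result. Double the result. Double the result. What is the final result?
Convert ninety (English words) → 90 (decimal)
Start: 90
90 × 2 = 180
180 × 2 = 360
360 × 2 = 720
720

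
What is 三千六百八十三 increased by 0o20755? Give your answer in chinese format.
Convert 三千六百八十三 (Chinese numeral) → 3×1000 + 6×100 + 8×10 + 3 = 3683 (decimal)
Convert 0o20755 (octal) → 2×4096 + 7×64 + 5×8 + 5 = 8685 (decimal)
Compute 3683 + 8685 = 12368
Convert 12368 (decimal) → 12368 = 1×10000 + 2×1000 + 3×100 + 6×10 + 8 → 一万二千三百六十八 (Chinese numeral)
一万二千三百六十八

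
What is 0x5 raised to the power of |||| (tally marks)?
Convert 0x5 (hexadecimal) → 5 (decimal)
Convert |||| (tally marks) → 4 (decimal)
Compute 5 ^ 4 = 625
625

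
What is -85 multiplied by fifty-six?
Convert fifty-six (English words) → 56 (decimal)
Compute -85 × 56 = -4760
-4760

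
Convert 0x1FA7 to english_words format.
Convert 0x1FA7 (hexadecimal) → 1×4096 + 15×256 + 10×16 + 7 = 8103 (decimal)
Convert 8103 (decimal) → 8103 = 8×1000 + 1×100 + 3 → eight thousand one hundred three (English words)
eight thousand one hundred three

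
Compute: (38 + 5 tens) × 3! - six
Convert 5 tens (place-value notation) → 5×10 = 50 (decimal)
Convert 3! (factorial) → 6 (decimal)
Convert six (English words) → 6 (decimal)
Expression in decimal: (38 + 50) × 6 - 6
Parentheses first: 38 + 50 = 88
Multiply: 88 × 6 = 528
Subtract: 528 - 6 = 522
522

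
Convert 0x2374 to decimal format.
Convert 0x2374 (hexadecimal) → 2×4096 + 3×256 + 7×16 + 4 = 9076 (decimal)
9076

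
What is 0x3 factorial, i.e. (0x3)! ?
Convert 0x3 (hexadecimal) → 3 (decimal)
Compute 3! = 6
6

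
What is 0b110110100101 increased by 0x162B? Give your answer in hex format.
Convert 0b110110100101 (binary) → 2048 + 1024 + 256 + 128 + 32 + 4 + 1 = 3493 (decimal)
Convert 0x162B (hexadecimal) → 1×4096 + 6×256 + 2×16 + 11 = 5675 (decimal)
Compute 3493 + 5675 = 9168
Convert 9168 (decimal) → 9168 = 2×4096 + 3×256 + 13×16 → 0x23D0 (hexadecimal)
0x23D0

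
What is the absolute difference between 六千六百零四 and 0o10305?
Convert 六千六百零四 (Chinese numeral) → 6×1000 + 6×100 + 4 = 6604 (decimal)
Convert 0o10305 (octal) → 1×4096 + 3×64 + 5 = 4293 (decimal)
Compute |6604 - 4293| = 2311
2311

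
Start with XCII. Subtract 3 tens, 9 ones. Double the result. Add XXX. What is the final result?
Convert XCII (Roman numeral) → 90 + 1 + 1 = 92 (decimal)
Start: 92
Convert 3 tens, 9 ones (place-value notation) → 3×10 + 9 = 39 (decimal)
92 - 39 = 53
53 × 2 = 106
Convert XXX (Roman numeral) → 10 + 10 + 10 = 30 (decimal)
106 + 30 = 136
136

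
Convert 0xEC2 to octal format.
Convert 0xEC2 (hexadecimal) → 14×256 + 12×16 + 2 = 3778 (decimal)
Convert 3778 (decimal) → 3778 = 7×512 + 3×64 + 2 → 0o7302 (octal)
0o7302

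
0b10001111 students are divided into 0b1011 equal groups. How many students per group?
Convert 0b10001111 (binary) → 128 + 8 + 4 + 2 + 1 = 143 (decimal)
Convert 0b1011 (binary) → 8 + 2 + 1 = 11 (decimal)
Compute 143 ÷ 11 = 13
13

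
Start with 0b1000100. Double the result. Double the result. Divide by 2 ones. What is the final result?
Convert 0b1000100 (binary) → 64 + 4 = 68 (decimal)
Start: 68
68 × 2 = 136
136 × 2 = 272
Convert 2 ones (place-value notation) → 2 (decimal)
272 ÷ 2 = 136
136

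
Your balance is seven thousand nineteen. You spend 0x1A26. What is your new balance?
Convert seven thousand nineteen (English words) → 7×1000 + 19 = 7019 (decimal)
Convert 0x1A26 (hexadecimal) → 1×4096 + 10×256 + 2×16 + 6 = 6694 (decimal)
Compute 7019 - 6694 = 325
325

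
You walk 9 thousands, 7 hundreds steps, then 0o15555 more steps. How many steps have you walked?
Convert 9 thousands, 7 hundreds (place-value notation) → 9×1000 + 7×100 = 9700 (decimal)
Convert 0o15555 (octal) → 1×4096 + 5×512 + 5×64 + 5×8 + 5 = 7021 (decimal)
Compute 9700 + 7021 = 16721
16721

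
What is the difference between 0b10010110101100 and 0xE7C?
Convert 0b10010110101100 (binary) → 8192 + 1024 + 256 + 128 + 32 + 8 + 4 = 9644 (decimal)
Convert 0xE7C (hexadecimal) → 14×256 + 7×16 + 12 = 3708 (decimal)
Difference: |9644 - 3708| = 5936
5936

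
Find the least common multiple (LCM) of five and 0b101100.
Convert five (English words) → 5 (decimal)
Convert 0b101100 (binary) → 32 + 8 + 4 = 44 (decimal)
Compute lcm(5, 44) = 220
220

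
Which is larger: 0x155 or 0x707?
Convert 0x155 (hexadecimal) → 1×256 + 5×16 + 5 = 341 (decimal)
Convert 0x707 (hexadecimal) → 7×256 + 7 = 1799 (decimal)
Compare 341 vs 1799: larger = 1799
1799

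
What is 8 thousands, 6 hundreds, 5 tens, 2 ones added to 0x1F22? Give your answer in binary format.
Convert 8 thousands, 6 hundreds, 5 tens, 2 ones (place-value notation) → 8×1000 + 6×100 + 5×10 + 2 = 8652 (decimal)
Convert 0x1F22 (hexadecimal) → 1×4096 + 15×256 + 2×16 + 2 = 7970 (decimal)
Compute 8652 + 7970 = 16622
Convert 16622 (decimal) → 16622 = 16384 + 128 + 64 + 32 + 8 + 4 + 2 → 0b100000011101110 (binary)
0b100000011101110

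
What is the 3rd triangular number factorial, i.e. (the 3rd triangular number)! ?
Convert the 3rd triangular number (triangular index) → 3×4/2 = 6 (decimal)
Compute 6! = 720
720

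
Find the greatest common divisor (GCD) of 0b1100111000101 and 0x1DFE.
Convert 0b1100111000101 (binary) → 4096 + 2048 + 256 + 128 + 64 + 4 + 1 = 6597 (decimal)
Convert 0x1DFE (hexadecimal) → 1×4096 + 13×256 + 15×16 + 14 = 7678 (decimal)
Compute gcd(6597, 7678) = 1
1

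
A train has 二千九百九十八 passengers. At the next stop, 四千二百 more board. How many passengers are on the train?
Convert 二千九百九十八 (Chinese numeral) → 2×1000 + 9×100 + 9×10 + 8 = 2998 (decimal)
Convert 四千二百 (Chinese numeral) → 4×1000 + 2×100 = 4200 (decimal)
Compute 2998 + 4200 = 7198
7198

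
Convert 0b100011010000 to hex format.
Convert 0b100011010000 (binary) → 2048 + 128 + 64 + 16 = 2256 (decimal)
Convert 2256 (decimal) → 2256 = 8×256 + 13×16 → 0x8D0 (hexadecimal)
0x8D0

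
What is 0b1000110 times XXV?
Convert 0b1000110 (binary) → 64 + 4 + 2 = 70 (decimal)
Convert XXV (Roman numeral) → 10 + 10 + 5 = 25 (decimal)
Compute 70 × 25 = 1750
1750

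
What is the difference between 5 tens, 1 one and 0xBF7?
Convert 5 tens, 1 one (place-value notation) → 5×10 + 1 = 51 (decimal)
Convert 0xBF7 (hexadecimal) → 11×256 + 15×16 + 7 = 3063 (decimal)
Difference: |51 - 3063| = 3012
3012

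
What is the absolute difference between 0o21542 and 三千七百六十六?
Convert 0o21542 (octal) → 2×4096 + 1×512 + 5×64 + 4×8 + 2 = 9058 (decimal)
Convert 三千七百六十六 (Chinese numeral) → 3×1000 + 7×100 + 6×10 + 6 = 3766 (decimal)
Compute |9058 - 3766| = 5292
5292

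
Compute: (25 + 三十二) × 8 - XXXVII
Convert 三十二 (Chinese numeral) → 3×10 + 2 = 32 (decimal)
Convert XXXVII (Roman numeral) → 10 + 10 + 10 + 5 + 1 + 1 = 37 (decimal)
Expression in decimal: (25 + 32) × 8 - 37
Parentheses first: 25 + 32 = 57
Multiply: 57 × 8 = 456
Subtract: 456 - 37 = 419
419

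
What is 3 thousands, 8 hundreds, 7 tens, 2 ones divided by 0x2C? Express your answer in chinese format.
Convert 3 thousands, 8 hundreds, 7 tens, 2 ones (place-value notation) → 3×1000 + 8×100 + 7×10 + 2 = 3872 (decimal)
Convert 0x2C (hexadecimal) → 2×16 + 12 = 44 (decimal)
Compute 3872 ÷ 44 = 88
Convert 88 (decimal) → 88 = 8×10 + 8 → 八十八 (Chinese numeral)
八十八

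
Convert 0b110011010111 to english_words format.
Convert 0b110011010111 (binary) → 2048 + 1024 + 128 + 64 + 16 + 4 + 2 + 1 = 3287 (decimal)
Convert 3287 (decimal) → 3287 = 3×1000 + 2×100 + 87 → three thousand two hundred eighty-seven (English words)
three thousand two hundred eighty-seven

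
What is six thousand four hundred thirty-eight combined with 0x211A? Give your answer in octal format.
Convert six thousand four hundred thirty-eight (English words) → 6×1000 + 4×100 + 38 = 6438 (decimal)
Convert 0x211A (hexadecimal) → 2×4096 + 1×256 + 1×16 + 10 = 8474 (decimal)
Compute 6438 + 8474 = 14912
Convert 14912 (decimal) → 14912 = 3×4096 + 5×512 + 1×64 → 0o35100 (octal)
0o35100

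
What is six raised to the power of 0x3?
Convert six (English words) → 6 (decimal)
Convert 0x3 (hexadecimal) → 3 (decimal)
Compute 6 ^ 3 = 216
216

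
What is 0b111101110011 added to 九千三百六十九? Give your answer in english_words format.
Convert 0b111101110011 (binary) → 2048 + 1024 + 512 + 256 + 64 + 32 + 16 + 2 + 1 = 3955 (decimal)
Convert 九千三百六十九 (Chinese numeral) → 9×1000 + 3×100 + 6×10 + 9 = 9369 (decimal)
Compute 3955 + 9369 = 13324
Convert 13324 (decimal) → 13324 = 13×1000 + 3×100 + 24 → thirteen thousand three hundred twenty-four (English words)
thirteen thousand three hundred twenty-four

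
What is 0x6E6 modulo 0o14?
Convert 0x6E6 (hexadecimal) → 6×256 + 14×16 + 6 = 1766 (decimal)
Convert 0o14 (octal) → 1×8 + 4 = 12 (decimal)
Compute 1766 mod 12 = 2
2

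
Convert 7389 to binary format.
Convert 7389 (decimal) → 7389 = 4096 + 2048 + 1024 + 128 + 64 + 16 + 8 + 4 + 1 → 0b1110011011101 (binary)
0b1110011011101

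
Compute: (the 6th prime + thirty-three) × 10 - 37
Convert the 6th prime (prime index) → 13 (decimal)
Convert thirty-three (English words) → 33 (decimal)
Expression in decimal: (13 + 33) × 10 - 37
Parentheses first: 13 + 33 = 46
Multiply: 46 × 10 = 460
Subtract: 460 - 37 = 423
423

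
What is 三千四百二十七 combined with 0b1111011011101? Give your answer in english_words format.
Convert 三千四百二十七 (Chinese numeral) → 3×1000 + 4×100 + 2×10 + 7 = 3427 (decimal)
Convert 0b1111011011101 (binary) → 4096 + 2048 + 1024 + 512 + 128 + 64 + 16 + 8 + 4 + 1 = 7901 (decimal)
Compute 3427 + 7901 = 11328
Convert 11328 (decimal) → 11328 = 11×1000 + 3×100 + 28 → eleven thousand three hundred twenty-eight (English words)
eleven thousand three hundred twenty-eight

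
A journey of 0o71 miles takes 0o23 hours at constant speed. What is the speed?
Convert 0o71 (octal) → 7×8 + 1 = 57 (decimal)
Convert 0o23 (octal) → 2×8 + 3 = 19 (decimal)
Compute 57 ÷ 19 = 3
3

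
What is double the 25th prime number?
The 25th prime number = 97
Compute 97 × 2 = 194
194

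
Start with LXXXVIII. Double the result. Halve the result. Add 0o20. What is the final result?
Convert LXXXVIII (Roman numeral) → 50 + 10 + 10 + 10 + 5 + 1 + 1 + 1 = 88 (decimal)
Start: 88
88 × 2 = 176
176 ÷ 2 = 88
Convert 0o20 (octal) → 2×8 = 16 (decimal)
88 + 16 = 104
104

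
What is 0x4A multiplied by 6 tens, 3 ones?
Convert 0x4A (hexadecimal) → 4×16 + 10 = 74 (decimal)
Convert 6 tens, 3 ones (place-value notation) → 6×10 + 3 = 63 (decimal)
Compute 74 × 63 = 4662
4662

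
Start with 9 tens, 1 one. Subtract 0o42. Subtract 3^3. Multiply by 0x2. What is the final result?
Convert 9 tens, 1 one (place-value notation) → 9×10 + 1 = 91 (decimal)
Start: 91
Convert 0o42 (octal) → 4×8 + 2 = 34 (decimal)
91 - 34 = 57
Convert 3^3 (power) → 27 (decimal)
57 - 27 = 30
Convert 0x2 (hexadecimal) → 2 (decimal)
30 × 2 = 60
60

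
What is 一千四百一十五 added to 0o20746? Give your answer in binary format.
Convert 一千四百一十五 (Chinese numeral) → 1×1000 + 4×100 + 1×10 + 5 = 1415 (decimal)
Convert 0o20746 (octal) → 2×4096 + 7×64 + 4×8 + 6 = 8678 (decimal)
Compute 1415 + 8678 = 10093
Convert 10093 (decimal) → 10093 = 8192 + 1024 + 512 + 256 + 64 + 32 + 8 + 4 + 1 → 0b10011101101101 (binary)
0b10011101101101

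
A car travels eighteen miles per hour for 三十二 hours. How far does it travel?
Convert eighteen (English words) → 18 (decimal)
Convert 三十二 (Chinese numeral) → 3×10 + 2 = 32 (decimal)
Compute 18 × 32 = 576
576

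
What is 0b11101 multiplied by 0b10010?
Convert 0b11101 (binary) → 16 + 8 + 4 + 1 = 29 (decimal)
Convert 0b10010 (binary) → 16 + 2 = 18 (decimal)
Compute 29 × 18 = 522
522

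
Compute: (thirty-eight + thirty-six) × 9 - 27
Convert thirty-eight (English words) → 38 (decimal)
Convert thirty-six (English words) → 36 (decimal)
Expression in decimal: (38 + 36) × 9 - 27
Parentheses first: 38 + 36 = 74
Multiply: 74 × 9 = 666
Subtract: 666 - 27 = 639
639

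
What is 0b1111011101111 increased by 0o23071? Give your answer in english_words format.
Convert 0b1111011101111 (binary) → 4096 + 2048 + 1024 + 512 + 128 + 64 + 32 + 8 + 4 + 2 + 1 = 7919 (decimal)
Convert 0o23071 (octal) → 2×4096 + 3×512 + 7×8 + 1 = 9785 (decimal)
Compute 7919 + 9785 = 17704
Convert 17704 (decimal) → 17704 = 17×1000 + 7×100 + 4 → seventeen thousand seven hundred four (English words)
seventeen thousand seven hundred four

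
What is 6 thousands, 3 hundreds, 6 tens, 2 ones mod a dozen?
Convert 6 thousands, 3 hundreds, 6 tens, 2 ones (place-value notation) → 6×1000 + 3×100 + 6×10 + 2 = 6362 (decimal)
Convert a dozen (colloquial) → 12 (decimal)
Compute 6362 mod 12 = 2
2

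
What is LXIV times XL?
Convert LXIV (Roman numeral) → 50 + 10 + 4 = 64 (decimal)
Convert XL (Roman numeral) → 40 (decimal)
Compute 64 × 40 = 2560
2560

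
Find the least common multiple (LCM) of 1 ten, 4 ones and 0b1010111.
Convert 1 ten, 4 ones (place-value notation) → 1×10 + 4 = 14 (decimal)
Convert 0b1010111 (binary) → 64 + 16 + 4 + 2 + 1 = 87 (decimal)
Compute lcm(14, 87) = 1218
1218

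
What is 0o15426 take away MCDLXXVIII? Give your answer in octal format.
Convert 0o15426 (octal) → 1×4096 + 5×512 + 4×64 + 2×8 + 6 = 6934 (decimal)
Convert MCDLXXVIII (Roman numeral) → 1000 + 400 + 50 + 10 + 10 + 5 + 1 + 1 + 1 = 1478 (decimal)
Compute 6934 - 1478 = 5456
Convert 5456 (decimal) → 5456 = 1×4096 + 2×512 + 5×64 + 2×8 → 0o12520 (octal)
0o12520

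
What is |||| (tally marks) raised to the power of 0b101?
Convert |||| (tally marks) → 4 (decimal)
Convert 0b101 (binary) → 4 + 1 = 5 (decimal)
Compute 4 ^ 5 = 1024
1024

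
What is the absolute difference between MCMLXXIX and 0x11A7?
Convert MCMLXXIX (Roman numeral) → 1000 + 900 + 50 + 10 + 10 + 9 = 1979 (decimal)
Convert 0x11A7 (hexadecimal) → 1×4096 + 1×256 + 10×16 + 7 = 4519 (decimal)
Compute |1979 - 4519| = 2540
2540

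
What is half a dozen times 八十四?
Convert half a dozen (colloquial) → 6 (decimal)
Convert 八十四 (Chinese numeral) → 8×10 + 4 = 84 (decimal)
Compute 6 × 84 = 504
504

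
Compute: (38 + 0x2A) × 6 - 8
Convert 0x2A (hexadecimal) → 2×16 + 10 = 42 (decimal)
Expression in decimal: (38 + 42) × 6 - 8
Parentheses first: 38 + 42 = 80
Multiply: 80 × 6 = 480
Subtract: 480 - 8 = 472
472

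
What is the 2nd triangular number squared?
The 2nd triangular number = 2×3/2 = 3
Compute 3² = 3 × 3 = 9
9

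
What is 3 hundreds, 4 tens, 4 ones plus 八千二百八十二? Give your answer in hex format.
Convert 3 hundreds, 4 tens, 4 ones (place-value notation) → 3×100 + 4×10 + 4 = 344 (decimal)
Convert 八千二百八十二 (Chinese numeral) → 8×1000 + 2×100 + 8×10 + 2 = 8282 (decimal)
Compute 344 + 8282 = 8626
Convert 8626 (decimal) → 8626 = 2×4096 + 1×256 + 11×16 + 2 → 0x21B2 (hexadecimal)
0x21B2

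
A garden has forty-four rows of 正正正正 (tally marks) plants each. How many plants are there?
Convert 正正正正 (tally marks) → 5 + 5 + 5 + 5 = 20 (decimal)
Convert forty-four (English words) → 44 (decimal)
Compute 20 × 44 = 880
880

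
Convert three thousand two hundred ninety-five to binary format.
Convert three thousand two hundred ninety-five (English words) → 3×1000 + 2×100 + 95 = 3295 (decimal)
Convert 3295 (decimal) → 3295 = 2048 + 1024 + 128 + 64 + 16 + 8 + 4 + 2 + 1 → 0b110011011111 (binary)
0b110011011111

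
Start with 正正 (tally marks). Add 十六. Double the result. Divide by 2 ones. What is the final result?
Convert 正正 (tally marks) → 5 + 5 = 10 (decimal)
Start: 10
Convert 十六 (Chinese numeral) → 1×10 + 6 = 16 (decimal)
10 + 16 = 26
26 × 2 = 52
Convert 2 ones (place-value notation) → 2 (decimal)
52 ÷ 2 = 26
26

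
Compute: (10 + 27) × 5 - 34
Parentheses first: 10 + 27 = 37
Multiply: 37 × 5 = 185
Subtract: 185 - 34 = 151
151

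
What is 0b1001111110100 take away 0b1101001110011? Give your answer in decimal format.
Convert 0b1001111110100 (binary) → 4096 + 512 + 256 + 128 + 64 + 32 + 16 + 4 = 5108 (decimal)
Convert 0b1101001110011 (binary) → 4096 + 2048 + 512 + 64 + 32 + 16 + 2 + 1 = 6771 (decimal)
Compute 5108 - 6771 = -1663
-1663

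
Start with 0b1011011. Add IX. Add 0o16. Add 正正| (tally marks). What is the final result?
Convert 0b1011011 (binary) → 64 + 16 + 8 + 2 + 1 = 91 (decimal)
Start: 91
Convert IX (Roman numeral) → 9 (decimal)
91 + 9 = 100
Convert 0o16 (octal) → 1×8 + 6 = 14 (decimal)
100 + 14 = 114
Convert 正正| (tally marks) → 5 + 5 + 1 = 11 (decimal)
114 + 11 = 125
125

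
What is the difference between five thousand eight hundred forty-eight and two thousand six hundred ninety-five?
Convert five thousand eight hundred forty-eight (English words) → 5×1000 + 8×100 + 48 = 5848 (decimal)
Convert two thousand six hundred ninety-five (English words) → 2×1000 + 6×100 + 95 = 2695 (decimal)
Difference: |5848 - 2695| = 3153
3153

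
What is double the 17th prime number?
The 17th prime number = 59
Compute 59 × 2 = 118
118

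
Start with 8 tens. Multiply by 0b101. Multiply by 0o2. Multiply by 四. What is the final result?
Convert 8 tens (place-value notation) → 8×10 = 80 (decimal)
Start: 80
Convert 0b101 (binary) → 4 + 1 = 5 (decimal)
80 × 5 = 400
Convert 0o2 (octal) → 2 (decimal)
400 × 2 = 800
Convert 四 (Chinese numeral) → 4 (decimal)
800 × 4 = 3200
3200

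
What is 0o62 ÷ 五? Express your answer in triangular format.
Convert 0o62 (octal) → 6×8 + 2 = 50 (decimal)
Convert 五 (Chinese numeral) → 5 (decimal)
Compute 50 ÷ 5 = 10
Convert 10 (decimal) → 10 = 4×5/2 → the 4th triangular number (triangular index)
the 4th triangular number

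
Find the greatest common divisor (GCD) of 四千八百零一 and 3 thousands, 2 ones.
Convert 四千八百零一 (Chinese numeral) → 4×1000 + 8×100 + 1 = 4801 (decimal)
Convert 3 thousands, 2 ones (place-value notation) → 3×1000 + 2 = 3002 (decimal)
Compute gcd(4801, 3002) = 1
1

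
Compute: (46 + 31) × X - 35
Convert X (Roman numeral) → 10 (decimal)
Expression in decimal: (46 + 31) × 10 - 35
Parentheses first: 46 + 31 = 77
Multiply: 77 × 10 = 770
Subtract: 770 - 35 = 735
735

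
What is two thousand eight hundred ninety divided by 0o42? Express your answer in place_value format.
Convert two thousand eight hundred ninety (English words) → 2×1000 + 8×100 + 90 = 2890 (decimal)
Convert 0o42 (octal) → 4×8 + 2 = 34 (decimal)
Compute 2890 ÷ 34 = 85
Convert 85 (decimal) → 85 = 8×10 + 5 → 8 tens, 5 ones (place-value notation)
8 tens, 5 ones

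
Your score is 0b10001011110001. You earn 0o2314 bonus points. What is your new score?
Convert 0b10001011110001 (binary) → 8192 + 512 + 128 + 64 + 32 + 16 + 1 = 8945 (decimal)
Convert 0o2314 (octal) → 2×512 + 3×64 + 1×8 + 4 = 1228 (decimal)
Compute 8945 + 1228 = 10173
10173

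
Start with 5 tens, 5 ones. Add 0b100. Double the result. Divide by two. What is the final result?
Convert 5 tens, 5 ones (place-value notation) → 5×10 + 5 = 55 (decimal)
Start: 55
Convert 0b100 (binary) → 4 (decimal)
55 + 4 = 59
59 × 2 = 118
Convert two (English words) → 2 (decimal)
118 ÷ 2 = 59
59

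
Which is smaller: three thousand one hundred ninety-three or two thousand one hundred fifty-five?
Convert three thousand one hundred ninety-three (English words) → 3×1000 + 1×100 + 93 = 3193 (decimal)
Convert two thousand one hundred fifty-five (English words) → 2×1000 + 1×100 + 55 = 2155 (decimal)
Compare 3193 vs 2155: smaller = 2155
2155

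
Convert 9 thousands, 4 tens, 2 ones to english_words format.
Convert 9 thousands, 4 tens, 2 ones (place-value notation) → 9×1000 + 4×10 + 2 = 9042 (decimal)
Convert 9042 (decimal) → 9042 = 9×1000 + 42 → nine thousand forty-two (English words)
nine thousand forty-two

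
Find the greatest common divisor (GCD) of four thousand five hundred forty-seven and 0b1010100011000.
Convert four thousand five hundred forty-seven (English words) → 4×1000 + 5×100 + 47 = 4547 (decimal)
Convert 0b1010100011000 (binary) → 4096 + 1024 + 256 + 16 + 8 = 5400 (decimal)
Compute gcd(4547, 5400) = 1
1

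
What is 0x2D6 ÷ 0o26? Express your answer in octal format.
Convert 0x2D6 (hexadecimal) → 2×256 + 13×16 + 6 = 726 (decimal)
Convert 0o26 (octal) → 2×8 + 6 = 22 (decimal)
Compute 726 ÷ 22 = 33
Convert 33 (decimal) → 33 = 4×8 + 1 → 0o41 (octal)
0o41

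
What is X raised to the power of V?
Convert X (Roman numeral) → 10 (decimal)
Convert V (Roman numeral) → 5 (decimal)
Compute 10 ^ 5 = 100000
100000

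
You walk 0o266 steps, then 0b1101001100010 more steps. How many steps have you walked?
Convert 0o266 (octal) → 2×64 + 6×8 + 6 = 182 (decimal)
Convert 0b1101001100010 (binary) → 4096 + 2048 + 512 + 64 + 32 + 2 = 6754 (decimal)
Compute 182 + 6754 = 6936
6936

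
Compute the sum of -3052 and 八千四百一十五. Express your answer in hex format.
Convert 八千四百一十五 (Chinese numeral) → 8×1000 + 4×100 + 1×10 + 5 = 8415 (decimal)
Compute -3052 + 8415 = 5363
Convert 5363 (decimal) → 5363 = 1×4096 + 4×256 + 15×16 + 3 → 0x14F3 (hexadecimal)
0x14F3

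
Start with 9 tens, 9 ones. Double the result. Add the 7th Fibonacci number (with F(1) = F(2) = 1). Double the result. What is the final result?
Convert 9 tens, 9 ones (place-value notation) → 9×10 + 9 = 99 (decimal)
Start: 99
99 × 2 = 198
Convert the 7th Fibonacci number (with F(1) = F(2) = 1) (Fibonacci index) → 1, 1, 2, 3, 5, 8, 13 → 13 (decimal)
198 + 13 = 211
211 × 2 = 422
422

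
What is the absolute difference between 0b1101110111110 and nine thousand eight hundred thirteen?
Convert 0b1101110111110 (binary) → 4096 + 2048 + 512 + 256 + 128 + 32 + 16 + 8 + 4 + 2 = 7102 (decimal)
Convert nine thousand eight hundred thirteen (English words) → 9×1000 + 8×100 + 13 = 9813 (decimal)
Compute |7102 - 9813| = 2711
2711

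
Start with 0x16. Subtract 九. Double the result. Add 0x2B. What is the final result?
Convert 0x16 (hexadecimal) → 1×16 + 6 = 22 (decimal)
Start: 22
Convert 九 (Chinese numeral) → 9 (decimal)
22 - 9 = 13
13 × 2 = 26
Convert 0x2B (hexadecimal) → 2×16 + 11 = 43 (decimal)
26 + 43 = 69
69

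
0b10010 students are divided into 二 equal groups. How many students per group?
Convert 0b10010 (binary) → 16 + 2 = 18 (decimal)
Convert 二 (Chinese numeral) → 2 (decimal)
Compute 18 ÷ 2 = 9
9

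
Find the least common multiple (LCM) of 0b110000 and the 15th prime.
Convert 0b110000 (binary) → 32 + 16 = 48 (decimal)
Convert the 15th prime (prime index) → 47 (decimal)
Compute lcm(48, 47) = 2256
2256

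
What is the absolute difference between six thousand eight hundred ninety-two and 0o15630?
Convert six thousand eight hundred ninety-two (English words) → 6×1000 + 8×100 + 92 = 6892 (decimal)
Convert 0o15630 (octal) → 1×4096 + 5×512 + 6×64 + 3×8 = 7064 (decimal)
Compute |6892 - 7064| = 172
172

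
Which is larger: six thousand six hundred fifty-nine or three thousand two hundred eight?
Convert six thousand six hundred fifty-nine (English words) → 6×1000 + 6×100 + 59 = 6659 (decimal)
Convert three thousand two hundred eight (English words) → 3×1000 + 2×100 + 8 = 3208 (decimal)
Compare 6659 vs 3208: larger = 6659
6659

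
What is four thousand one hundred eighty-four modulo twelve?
Convert four thousand one hundred eighty-four (English words) → 4×1000 + 1×100 + 84 = 4184 (decimal)
Convert twelve (English words) → 12 (decimal)
Compute 4184 mod 12 = 8
8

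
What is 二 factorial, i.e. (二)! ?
Convert 二 (Chinese numeral) → 2 (decimal)
Compute 2! = 2
2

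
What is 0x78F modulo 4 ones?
Convert 0x78F (hexadecimal) → 7×256 + 8×16 + 15 = 1935 (decimal)
Convert 4 ones (place-value notation) → 4 (decimal)
Compute 1935 mod 4 = 3
3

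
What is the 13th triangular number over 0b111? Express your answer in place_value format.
Convert the 13th triangular number (triangular index) → 13×14/2 = 91 (decimal)
Convert 0b111 (binary) → 4 + 2 + 1 = 7 (decimal)
Compute 91 ÷ 7 = 13
Convert 13 (decimal) → 13 = 1×10 + 3 → 1 ten, 3 ones (place-value notation)
1 ten, 3 ones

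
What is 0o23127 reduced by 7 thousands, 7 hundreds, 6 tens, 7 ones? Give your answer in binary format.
Convert 0o23127 (octal) → 2×4096 + 3×512 + 1×64 + 2×8 + 7 = 9815 (decimal)
Convert 7 thousands, 7 hundreds, 6 tens, 7 ones (place-value notation) → 7×1000 + 7×100 + 6×10 + 7 = 7767 (decimal)
Compute 9815 - 7767 = 2048
Convert 2048 (decimal) → 0b100000000000 (binary)
0b100000000000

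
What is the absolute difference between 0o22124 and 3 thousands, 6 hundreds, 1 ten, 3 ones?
Convert 0o22124 (octal) → 2×4096 + 2×512 + 1×64 + 2×8 + 4 = 9300 (decimal)
Convert 3 thousands, 6 hundreds, 1 ten, 3 ones (place-value notation) → 3×1000 + 6×100 + 1×10 + 3 = 3613 (decimal)
Compute |9300 - 3613| = 5687
5687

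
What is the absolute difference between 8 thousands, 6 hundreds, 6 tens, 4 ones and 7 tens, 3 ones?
Convert 8 thousands, 6 hundreds, 6 tens, 4 ones (place-value notation) → 8×1000 + 6×100 + 6×10 + 4 = 8664 (decimal)
Convert 7 tens, 3 ones (place-value notation) → 7×10 + 3 = 73 (decimal)
Compute |8664 - 73| = 8591
8591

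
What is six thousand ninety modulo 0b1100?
Convert six thousand ninety (English words) → 6×1000 + 90 = 6090 (decimal)
Convert 0b1100 (binary) → 8 + 4 = 12 (decimal)
Compute 6090 mod 12 = 6
6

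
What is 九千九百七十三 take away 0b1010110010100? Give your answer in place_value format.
Convert 九千九百七十三 (Chinese numeral) → 9×1000 + 9×100 + 7×10 + 3 = 9973 (decimal)
Convert 0b1010110010100 (binary) → 4096 + 1024 + 256 + 128 + 16 + 4 = 5524 (decimal)
Compute 9973 - 5524 = 4449
Convert 4449 (decimal) → 4449 = 4×1000 + 4×100 + 4×10 + 9 → 4 thousands, 4 hundreds, 4 tens, 9 ones (place-value notation)
4 thousands, 4 hundreds, 4 tens, 9 ones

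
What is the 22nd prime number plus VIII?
The 22nd prime number = 79
Convert VIII (Roman numeral) → 5 + 1 + 1 + 1 = 8 (decimal)
Compute 79 + 8 = 87
87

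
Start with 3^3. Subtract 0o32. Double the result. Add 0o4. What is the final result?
Convert 3^3 (power) → 27 (decimal)
Start: 27
Convert 0o32 (octal) → 3×8 + 2 = 26 (decimal)
27 - 26 = 1
1 × 2 = 2
Convert 0o4 (octal) → 4 (decimal)
2 + 4 = 6
6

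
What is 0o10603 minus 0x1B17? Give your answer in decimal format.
Convert 0o10603 (octal) → 1×4096 + 6×64 + 3 = 4483 (decimal)
Convert 0x1B17 (hexadecimal) → 1×4096 + 11×256 + 1×16 + 7 = 6935 (decimal)
Compute 4483 - 6935 = -2452
-2452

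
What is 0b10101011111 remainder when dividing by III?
Convert 0b10101011111 (binary) → 1024 + 256 + 64 + 16 + 8 + 4 + 2 + 1 = 1375 (decimal)
Convert III (Roman numeral) → 1 + 1 + 1 = 3 (decimal)
Compute 1375 mod 3 = 1
1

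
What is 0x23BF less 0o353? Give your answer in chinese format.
Convert 0x23BF (hexadecimal) → 2×4096 + 3×256 + 11×16 + 15 = 9151 (decimal)
Convert 0o353 (octal) → 3×64 + 5×8 + 3 = 235 (decimal)
Compute 9151 - 235 = 8916
Convert 8916 (decimal) → 8916 = 8×1000 + 9×100 + 1×10 + 6 → 八千九百一十六 (Chinese numeral)
八千九百一十六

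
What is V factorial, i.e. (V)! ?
Convert V (Roman numeral) → 5 (decimal)
Compute 5! = 120
120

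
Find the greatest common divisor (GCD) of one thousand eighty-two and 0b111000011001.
Convert one thousand eighty-two (English words) → 1×1000 + 82 = 1082 (decimal)
Convert 0b111000011001 (binary) → 2048 + 1024 + 512 + 16 + 8 + 1 = 3609 (decimal)
Compute gcd(1082, 3609) = 1
1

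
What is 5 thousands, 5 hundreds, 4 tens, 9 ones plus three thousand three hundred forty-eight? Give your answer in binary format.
Convert 5 thousands, 5 hundreds, 4 tens, 9 ones (place-value notation) → 5×1000 + 5×100 + 4×10 + 9 = 5549 (decimal)
Convert three thousand three hundred forty-eight (English words) → 3×1000 + 3×100 + 48 = 3348 (decimal)
Compute 5549 + 3348 = 8897
Convert 8897 (decimal) → 8897 = 8192 + 512 + 128 + 64 + 1 → 0b10001011000001 (binary)
0b10001011000001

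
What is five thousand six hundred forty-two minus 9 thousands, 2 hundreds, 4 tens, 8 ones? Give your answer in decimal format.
Convert five thousand six hundred forty-two (English words) → 5×1000 + 6×100 + 42 = 5642 (decimal)
Convert 9 thousands, 2 hundreds, 4 tens, 8 ones (place-value notation) → 9×1000 + 2×100 + 4×10 + 8 = 9248 (decimal)
Compute 5642 - 9248 = -3606
-3606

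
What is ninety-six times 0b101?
Convert ninety-six (English words) → 96 (decimal)
Convert 0b101 (binary) → 4 + 1 = 5 (decimal)
Compute 96 × 5 = 480
480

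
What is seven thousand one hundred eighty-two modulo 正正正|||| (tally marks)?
Convert seven thousand one hundred eighty-two (English words) → 7×1000 + 1×100 + 82 = 7182 (decimal)
Convert 正正正|||| (tally marks) → 5 + 5 + 5 + 4 = 19 (decimal)
Compute 7182 mod 19 = 0
0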